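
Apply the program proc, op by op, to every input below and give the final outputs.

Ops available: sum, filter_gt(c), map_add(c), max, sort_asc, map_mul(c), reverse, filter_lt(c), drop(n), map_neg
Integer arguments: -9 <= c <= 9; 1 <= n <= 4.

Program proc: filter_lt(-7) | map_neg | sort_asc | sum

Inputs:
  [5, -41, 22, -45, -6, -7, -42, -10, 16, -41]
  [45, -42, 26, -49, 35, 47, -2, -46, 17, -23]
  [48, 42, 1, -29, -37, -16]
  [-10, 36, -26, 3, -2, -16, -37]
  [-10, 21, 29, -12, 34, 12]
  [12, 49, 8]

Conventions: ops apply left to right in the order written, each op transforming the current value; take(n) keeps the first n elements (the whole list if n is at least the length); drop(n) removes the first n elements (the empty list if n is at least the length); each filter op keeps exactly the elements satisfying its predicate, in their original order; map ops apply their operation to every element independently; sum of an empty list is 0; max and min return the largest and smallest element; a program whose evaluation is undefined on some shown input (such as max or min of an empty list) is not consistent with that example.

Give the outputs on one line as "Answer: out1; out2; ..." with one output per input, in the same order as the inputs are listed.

179; 160; 82; 89; 22; 0

Execution, op by op:
  [5, -41, 22, -45, -6, -7, -42, -10, 16, -41] -> [-41, -45, -42, -10, -41] -> [41, 45, 42, 10, 41] -> [10, 41, 41, 42, 45] -> 179
  [45, -42, 26, -49, 35, 47, -2, -46, 17, -23] -> [-42, -49, -46, -23] -> [42, 49, 46, 23] -> [23, 42, 46, 49] -> 160
  [48, 42, 1, -29, -37, -16] -> [-29, -37, -16] -> [29, 37, 16] -> [16, 29, 37] -> 82
  [-10, 36, -26, 3, -2, -16, -37] -> [-10, -26, -16, -37] -> [10, 26, 16, 37] -> [10, 16, 26, 37] -> 89
  [-10, 21, 29, -12, 34, 12] -> [-10, -12] -> [10, 12] -> [10, 12] -> 22
  [12, 49, 8] -> [] -> [] -> [] -> 0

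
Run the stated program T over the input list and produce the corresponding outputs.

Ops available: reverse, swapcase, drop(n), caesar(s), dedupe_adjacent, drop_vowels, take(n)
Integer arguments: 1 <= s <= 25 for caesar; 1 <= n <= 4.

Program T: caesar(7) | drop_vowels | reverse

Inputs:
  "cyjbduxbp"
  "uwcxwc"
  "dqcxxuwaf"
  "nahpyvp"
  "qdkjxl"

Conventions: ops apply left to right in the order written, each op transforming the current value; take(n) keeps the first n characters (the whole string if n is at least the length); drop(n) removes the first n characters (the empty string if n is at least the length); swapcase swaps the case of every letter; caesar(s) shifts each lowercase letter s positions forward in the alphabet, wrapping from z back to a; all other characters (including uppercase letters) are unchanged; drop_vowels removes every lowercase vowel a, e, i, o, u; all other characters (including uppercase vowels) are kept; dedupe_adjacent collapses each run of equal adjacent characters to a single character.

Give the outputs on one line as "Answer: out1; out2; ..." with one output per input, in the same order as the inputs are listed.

"wbkqfj"; "jdjdb"; "mhdbjxk"; "wcfwh"; "sqrkx"

Execution, op by op:
  "cyjbduxbp" -> "jfqikbeiw" -> "jfqkbw" -> "wbkqfj"
  "uwcxwc" -> "bdjedj" -> "bdjdj" -> "jdjdb"
  "dqcxxuwaf" -> "kxjeebdhm" -> "kxjbdhm" -> "mhdbjxk"
  "nahpyvp" -> "uhowfcw" -> "hwfcw" -> "wcfwh"
  "qdkjxl" -> "xkrqes" -> "xkrqs" -> "sqrkx"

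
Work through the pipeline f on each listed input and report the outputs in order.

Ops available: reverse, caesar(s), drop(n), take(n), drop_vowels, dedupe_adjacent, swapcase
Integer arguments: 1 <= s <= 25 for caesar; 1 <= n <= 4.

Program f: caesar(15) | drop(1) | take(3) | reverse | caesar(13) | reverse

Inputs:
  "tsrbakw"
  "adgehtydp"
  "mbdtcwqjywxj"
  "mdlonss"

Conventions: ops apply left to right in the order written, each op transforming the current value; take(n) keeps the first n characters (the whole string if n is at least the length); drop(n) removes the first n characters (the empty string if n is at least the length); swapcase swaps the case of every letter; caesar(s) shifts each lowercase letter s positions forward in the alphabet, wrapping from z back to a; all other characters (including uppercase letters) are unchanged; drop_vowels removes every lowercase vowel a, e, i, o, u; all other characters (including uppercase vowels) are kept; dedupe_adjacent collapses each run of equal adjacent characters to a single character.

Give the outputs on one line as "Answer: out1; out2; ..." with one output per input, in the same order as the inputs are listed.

"utd"; "fig"; "dfv"; "fnq"

Execution, op by op:
  "tsrbakw" -> "ihgqpzl" -> "hgqpzl" -> "hgq" -> "qgh" -> "dtu" -> "utd"
  "adgehtydp" -> "psvtwinse" -> "svtwinse" -> "svt" -> "tvs" -> "gif" -> "fig"
  "mbdtcwqjywxj" -> "bqsirlfynlmy" -> "qsirlfynlmy" -> "qsi" -> "isq" -> "vfd" -> "dfv"
  "mdlonss" -> "bsadchh" -> "sadchh" -> "sad" -> "das" -> "qnf" -> "fnq"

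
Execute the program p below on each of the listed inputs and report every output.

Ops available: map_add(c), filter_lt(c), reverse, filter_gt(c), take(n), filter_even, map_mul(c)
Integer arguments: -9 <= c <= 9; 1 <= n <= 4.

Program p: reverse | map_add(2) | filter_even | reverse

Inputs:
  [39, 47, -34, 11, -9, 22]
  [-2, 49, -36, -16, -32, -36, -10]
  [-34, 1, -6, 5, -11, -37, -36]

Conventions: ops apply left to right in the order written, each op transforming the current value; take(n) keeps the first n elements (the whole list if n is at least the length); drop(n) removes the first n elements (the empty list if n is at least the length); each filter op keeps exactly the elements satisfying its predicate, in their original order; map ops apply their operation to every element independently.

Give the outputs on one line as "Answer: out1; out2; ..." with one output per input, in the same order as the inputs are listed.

Execution, op by op:
  [39, 47, -34, 11, -9, 22] -> [22, -9, 11, -34, 47, 39] -> [24, -7, 13, -32, 49, 41] -> [24, -32] -> [-32, 24]
  [-2, 49, -36, -16, -32, -36, -10] -> [-10, -36, -32, -16, -36, 49, -2] -> [-8, -34, -30, -14, -34, 51, 0] -> [-8, -34, -30, -14, -34, 0] -> [0, -34, -14, -30, -34, -8]
  [-34, 1, -6, 5, -11, -37, -36] -> [-36, -37, -11, 5, -6, 1, -34] -> [-34, -35, -9, 7, -4, 3, -32] -> [-34, -4, -32] -> [-32, -4, -34]

[-32, 24]; [0, -34, -14, -30, -34, -8]; [-32, -4, -34]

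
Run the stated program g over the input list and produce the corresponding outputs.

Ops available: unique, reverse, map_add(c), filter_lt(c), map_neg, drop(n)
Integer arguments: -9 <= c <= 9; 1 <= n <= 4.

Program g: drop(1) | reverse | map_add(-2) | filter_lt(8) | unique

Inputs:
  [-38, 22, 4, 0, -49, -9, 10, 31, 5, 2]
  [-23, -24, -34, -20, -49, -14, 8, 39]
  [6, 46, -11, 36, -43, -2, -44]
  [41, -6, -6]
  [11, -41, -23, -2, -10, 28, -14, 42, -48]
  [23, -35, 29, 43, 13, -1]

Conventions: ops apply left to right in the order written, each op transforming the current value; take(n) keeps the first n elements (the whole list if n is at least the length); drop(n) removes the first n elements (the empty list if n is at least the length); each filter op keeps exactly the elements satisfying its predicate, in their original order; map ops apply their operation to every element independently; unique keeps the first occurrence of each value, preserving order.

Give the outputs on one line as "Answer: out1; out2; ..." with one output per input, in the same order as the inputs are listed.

[0, 3, -11, -51, -2, 2]; [6, -16, -51, -22, -36, -26]; [-46, -4, -45, -13]; [-8]; [-50, -16, -12, -4, -25, -43]; [-3, -37]

Execution, op by op:
  [-38, 22, 4, 0, -49, -9, 10, 31, 5, 2] -> [22, 4, 0, -49, -9, 10, 31, 5, 2] -> [2, 5, 31, 10, -9, -49, 0, 4, 22] -> [0, 3, 29, 8, -11, -51, -2, 2, 20] -> [0, 3, -11, -51, -2, 2] -> [0, 3, -11, -51, -2, 2]
  [-23, -24, -34, -20, -49, -14, 8, 39] -> [-24, -34, -20, -49, -14, 8, 39] -> [39, 8, -14, -49, -20, -34, -24] -> [37, 6, -16, -51, -22, -36, -26] -> [6, -16, -51, -22, -36, -26] -> [6, -16, -51, -22, -36, -26]
  [6, 46, -11, 36, -43, -2, -44] -> [46, -11, 36, -43, -2, -44] -> [-44, -2, -43, 36, -11, 46] -> [-46, -4, -45, 34, -13, 44] -> [-46, -4, -45, -13] -> [-46, -4, -45, -13]
  [41, -6, -6] -> [-6, -6] -> [-6, -6] -> [-8, -8] -> [-8, -8] -> [-8]
  [11, -41, -23, -2, -10, 28, -14, 42, -48] -> [-41, -23, -2, -10, 28, -14, 42, -48] -> [-48, 42, -14, 28, -10, -2, -23, -41] -> [-50, 40, -16, 26, -12, -4, -25, -43] -> [-50, -16, -12, -4, -25, -43] -> [-50, -16, -12, -4, -25, -43]
  [23, -35, 29, 43, 13, -1] -> [-35, 29, 43, 13, -1] -> [-1, 13, 43, 29, -35] -> [-3, 11, 41, 27, -37] -> [-3, -37] -> [-3, -37]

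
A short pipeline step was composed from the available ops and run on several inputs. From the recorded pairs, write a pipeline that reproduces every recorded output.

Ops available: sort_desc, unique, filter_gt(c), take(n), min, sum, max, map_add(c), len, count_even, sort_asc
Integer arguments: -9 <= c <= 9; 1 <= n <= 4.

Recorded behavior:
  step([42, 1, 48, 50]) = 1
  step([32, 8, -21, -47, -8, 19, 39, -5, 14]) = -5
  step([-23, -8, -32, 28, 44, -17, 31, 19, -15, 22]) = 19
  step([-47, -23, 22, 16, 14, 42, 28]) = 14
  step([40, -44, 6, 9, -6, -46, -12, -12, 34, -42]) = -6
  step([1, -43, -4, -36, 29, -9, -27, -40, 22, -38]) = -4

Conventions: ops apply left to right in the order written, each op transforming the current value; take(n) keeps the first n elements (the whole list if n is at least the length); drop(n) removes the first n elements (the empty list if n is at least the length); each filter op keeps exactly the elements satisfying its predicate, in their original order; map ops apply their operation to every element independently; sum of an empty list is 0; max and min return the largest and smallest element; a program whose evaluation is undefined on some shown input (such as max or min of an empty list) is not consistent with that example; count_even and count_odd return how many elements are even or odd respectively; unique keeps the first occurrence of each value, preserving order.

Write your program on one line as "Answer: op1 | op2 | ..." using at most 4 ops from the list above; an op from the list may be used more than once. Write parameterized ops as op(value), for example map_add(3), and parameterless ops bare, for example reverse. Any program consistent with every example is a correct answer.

sort_desc | filter_gt(-7) | sort_asc | min

Check, running the answer program on each example:
  [42, 1, 48, 50] -> [50, 48, 42, 1] -> [50, 48, 42, 1] -> [1, 42, 48, 50] -> 1
  [32, 8, -21, -47, -8, 19, 39, -5, 14] -> [39, 32, 19, 14, 8, -5, -8, -21, -47] -> [39, 32, 19, 14, 8, -5] -> [-5, 8, 14, 19, 32, 39] -> -5
  [-23, -8, -32, 28, 44, -17, 31, 19, -15, 22] -> [44, 31, 28, 22, 19, -8, -15, -17, -23, -32] -> [44, 31, 28, 22, 19] -> [19, 22, 28, 31, 44] -> 19
  [-47, -23, 22, 16, 14, 42, 28] -> [42, 28, 22, 16, 14, -23, -47] -> [42, 28, 22, 16, 14] -> [14, 16, 22, 28, 42] -> 14
  [40, -44, 6, 9, -6, -46, -12, -12, 34, -42] -> [40, 34, 9, 6, -6, -12, -12, -42, -44, -46] -> [40, 34, 9, 6, -6] -> [-6, 6, 9, 34, 40] -> -6
  [1, -43, -4, -36, 29, -9, -27, -40, 22, -38] -> [29, 22, 1, -4, -9, -27, -36, -38, -40, -43] -> [29, 22, 1, -4] -> [-4, 1, 22, 29] -> -4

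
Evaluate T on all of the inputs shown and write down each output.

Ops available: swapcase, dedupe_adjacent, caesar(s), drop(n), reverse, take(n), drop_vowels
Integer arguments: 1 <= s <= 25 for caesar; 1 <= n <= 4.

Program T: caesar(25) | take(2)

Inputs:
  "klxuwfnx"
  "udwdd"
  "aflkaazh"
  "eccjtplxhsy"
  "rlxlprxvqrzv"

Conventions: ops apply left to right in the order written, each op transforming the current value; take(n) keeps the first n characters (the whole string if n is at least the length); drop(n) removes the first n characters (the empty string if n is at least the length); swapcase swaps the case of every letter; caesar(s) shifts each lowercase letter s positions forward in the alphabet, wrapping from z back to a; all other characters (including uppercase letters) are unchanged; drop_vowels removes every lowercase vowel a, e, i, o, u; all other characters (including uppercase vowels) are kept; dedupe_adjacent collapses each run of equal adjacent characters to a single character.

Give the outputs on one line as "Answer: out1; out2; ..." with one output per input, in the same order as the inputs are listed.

Execution, op by op:
  "klxuwfnx" -> "jkwtvemw" -> "jk"
  "udwdd" -> "tcvcc" -> "tc"
  "aflkaazh" -> "zekjzzyg" -> "ze"
  "eccjtplxhsy" -> "dbbisokwgrx" -> "db"
  "rlxlprxvqrzv" -> "qkwkoqwupqyu" -> "qk"

"jk"; "tc"; "ze"; "db"; "qk"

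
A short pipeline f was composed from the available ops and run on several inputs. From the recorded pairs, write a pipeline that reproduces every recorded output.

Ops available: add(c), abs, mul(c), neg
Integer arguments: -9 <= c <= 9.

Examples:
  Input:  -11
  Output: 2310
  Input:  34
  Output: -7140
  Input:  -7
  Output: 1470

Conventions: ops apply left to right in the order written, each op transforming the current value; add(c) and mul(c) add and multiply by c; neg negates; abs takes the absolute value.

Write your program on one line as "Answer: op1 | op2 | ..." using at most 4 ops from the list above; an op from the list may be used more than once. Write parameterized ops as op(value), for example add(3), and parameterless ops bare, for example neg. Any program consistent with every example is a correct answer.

mul(5) | mul(-6) | mul(7)

Check, running the answer program on each example:
  -11 -> -55 -> 330 -> 2310
  34 -> 170 -> -1020 -> -7140
  -7 -> -35 -> 210 -> 1470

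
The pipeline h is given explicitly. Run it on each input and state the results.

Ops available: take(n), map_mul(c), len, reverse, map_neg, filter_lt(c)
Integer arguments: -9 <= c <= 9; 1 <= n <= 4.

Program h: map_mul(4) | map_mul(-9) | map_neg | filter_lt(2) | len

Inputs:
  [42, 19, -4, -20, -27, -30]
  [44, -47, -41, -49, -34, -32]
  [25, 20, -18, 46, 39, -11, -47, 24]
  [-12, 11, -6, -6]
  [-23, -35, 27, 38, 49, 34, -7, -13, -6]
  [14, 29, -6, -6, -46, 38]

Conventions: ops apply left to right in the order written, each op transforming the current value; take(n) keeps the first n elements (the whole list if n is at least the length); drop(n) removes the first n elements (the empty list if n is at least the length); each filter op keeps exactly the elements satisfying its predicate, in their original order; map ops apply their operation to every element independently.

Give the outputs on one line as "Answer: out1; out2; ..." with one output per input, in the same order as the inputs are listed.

Execution, op by op:
  [42, 19, -4, -20, -27, -30] -> [168, 76, -16, -80, -108, -120] -> [-1512, -684, 144, 720, 972, 1080] -> [1512, 684, -144, -720, -972, -1080] -> [-144, -720, -972, -1080] -> 4
  [44, -47, -41, -49, -34, -32] -> [176, -188, -164, -196, -136, -128] -> [-1584, 1692, 1476, 1764, 1224, 1152] -> [1584, -1692, -1476, -1764, -1224, -1152] -> [-1692, -1476, -1764, -1224, -1152] -> 5
  [25, 20, -18, 46, 39, -11, -47, 24] -> [100, 80, -72, 184, 156, -44, -188, 96] -> [-900, -720, 648, -1656, -1404, 396, 1692, -864] -> [900, 720, -648, 1656, 1404, -396, -1692, 864] -> [-648, -396, -1692] -> 3
  [-12, 11, -6, -6] -> [-48, 44, -24, -24] -> [432, -396, 216, 216] -> [-432, 396, -216, -216] -> [-432, -216, -216] -> 3
  [-23, -35, 27, 38, 49, 34, -7, -13, -6] -> [-92, -140, 108, 152, 196, 136, -28, -52, -24] -> [828, 1260, -972, -1368, -1764, -1224, 252, 468, 216] -> [-828, -1260, 972, 1368, 1764, 1224, -252, -468, -216] -> [-828, -1260, -252, -468, -216] -> 5
  [14, 29, -6, -6, -46, 38] -> [56, 116, -24, -24, -184, 152] -> [-504, -1044, 216, 216, 1656, -1368] -> [504, 1044, -216, -216, -1656, 1368] -> [-216, -216, -1656] -> 3

4; 5; 3; 3; 5; 3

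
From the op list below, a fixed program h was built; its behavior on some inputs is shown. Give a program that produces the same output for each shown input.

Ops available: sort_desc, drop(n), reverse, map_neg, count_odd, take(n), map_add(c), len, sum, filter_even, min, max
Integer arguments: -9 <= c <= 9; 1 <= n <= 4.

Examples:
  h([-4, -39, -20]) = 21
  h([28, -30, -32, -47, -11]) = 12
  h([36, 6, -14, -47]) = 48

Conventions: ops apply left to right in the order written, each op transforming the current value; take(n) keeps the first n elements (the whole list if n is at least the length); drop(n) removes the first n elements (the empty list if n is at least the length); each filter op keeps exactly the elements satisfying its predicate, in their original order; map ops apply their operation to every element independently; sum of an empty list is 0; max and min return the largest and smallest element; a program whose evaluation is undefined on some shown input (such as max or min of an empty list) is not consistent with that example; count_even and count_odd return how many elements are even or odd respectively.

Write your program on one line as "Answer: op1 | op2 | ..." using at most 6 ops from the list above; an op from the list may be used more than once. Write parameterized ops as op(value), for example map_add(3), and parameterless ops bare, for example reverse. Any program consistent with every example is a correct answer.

reverse | take(1) | map_add(-1) | map_neg | max

Check, running the answer program on each example:
  [-4, -39, -20] -> [-20, -39, -4] -> [-20] -> [-21] -> [21] -> 21
  [28, -30, -32, -47, -11] -> [-11, -47, -32, -30, 28] -> [-11] -> [-12] -> [12] -> 12
  [36, 6, -14, -47] -> [-47, -14, 6, 36] -> [-47] -> [-48] -> [48] -> 48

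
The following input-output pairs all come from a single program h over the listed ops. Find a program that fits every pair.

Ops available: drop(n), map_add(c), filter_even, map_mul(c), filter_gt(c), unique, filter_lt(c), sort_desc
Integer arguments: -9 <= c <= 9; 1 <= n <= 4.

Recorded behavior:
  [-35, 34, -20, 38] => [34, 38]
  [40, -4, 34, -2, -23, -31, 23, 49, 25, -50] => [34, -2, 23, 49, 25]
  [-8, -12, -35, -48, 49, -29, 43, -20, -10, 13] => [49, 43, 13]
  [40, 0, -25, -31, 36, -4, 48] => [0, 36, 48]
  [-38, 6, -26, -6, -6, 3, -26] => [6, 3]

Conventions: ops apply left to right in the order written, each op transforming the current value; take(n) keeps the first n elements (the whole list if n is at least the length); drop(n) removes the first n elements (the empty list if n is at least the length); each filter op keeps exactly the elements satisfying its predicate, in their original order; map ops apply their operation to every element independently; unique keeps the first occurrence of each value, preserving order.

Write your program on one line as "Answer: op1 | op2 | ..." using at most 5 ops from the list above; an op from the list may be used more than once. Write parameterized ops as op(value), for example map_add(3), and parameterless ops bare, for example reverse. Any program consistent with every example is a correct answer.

unique | drop(1) | filter_gt(-5) | filter_gt(-3)

Check, running the answer program on each example:
  [-35, 34, -20, 38] -> [-35, 34, -20, 38] -> [34, -20, 38] -> [34, 38] -> [34, 38]
  [40, -4, 34, -2, -23, -31, 23, 49, 25, -50] -> [40, -4, 34, -2, -23, -31, 23, 49, 25, -50] -> [-4, 34, -2, -23, -31, 23, 49, 25, -50] -> [-4, 34, -2, 23, 49, 25] -> [34, -2, 23, 49, 25]
  [-8, -12, -35, -48, 49, -29, 43, -20, -10, 13] -> [-8, -12, -35, -48, 49, -29, 43, -20, -10, 13] -> [-12, -35, -48, 49, -29, 43, -20, -10, 13] -> [49, 43, 13] -> [49, 43, 13]
  [40, 0, -25, -31, 36, -4, 48] -> [40, 0, -25, -31, 36, -4, 48] -> [0, -25, -31, 36, -4, 48] -> [0, 36, -4, 48] -> [0, 36, 48]
  [-38, 6, -26, -6, -6, 3, -26] -> [-38, 6, -26, -6, 3] -> [6, -26, -6, 3] -> [6, 3] -> [6, 3]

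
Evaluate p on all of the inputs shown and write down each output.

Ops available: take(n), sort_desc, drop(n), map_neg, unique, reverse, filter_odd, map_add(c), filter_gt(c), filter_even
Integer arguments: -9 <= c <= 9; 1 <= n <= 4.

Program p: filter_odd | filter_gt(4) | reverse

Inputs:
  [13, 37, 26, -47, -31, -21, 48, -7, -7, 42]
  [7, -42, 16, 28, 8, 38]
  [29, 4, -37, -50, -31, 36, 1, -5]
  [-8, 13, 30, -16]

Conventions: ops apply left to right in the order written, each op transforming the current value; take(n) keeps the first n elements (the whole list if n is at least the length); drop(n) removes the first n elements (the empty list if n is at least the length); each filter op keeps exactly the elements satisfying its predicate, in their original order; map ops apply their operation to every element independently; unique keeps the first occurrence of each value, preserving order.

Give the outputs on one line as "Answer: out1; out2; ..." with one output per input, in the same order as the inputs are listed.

[37, 13]; [7]; [29]; [13]

Execution, op by op:
  [13, 37, 26, -47, -31, -21, 48, -7, -7, 42] -> [13, 37, -47, -31, -21, -7, -7] -> [13, 37] -> [37, 13]
  [7, -42, 16, 28, 8, 38] -> [7] -> [7] -> [7]
  [29, 4, -37, -50, -31, 36, 1, -5] -> [29, -37, -31, 1, -5] -> [29] -> [29]
  [-8, 13, 30, -16] -> [13] -> [13] -> [13]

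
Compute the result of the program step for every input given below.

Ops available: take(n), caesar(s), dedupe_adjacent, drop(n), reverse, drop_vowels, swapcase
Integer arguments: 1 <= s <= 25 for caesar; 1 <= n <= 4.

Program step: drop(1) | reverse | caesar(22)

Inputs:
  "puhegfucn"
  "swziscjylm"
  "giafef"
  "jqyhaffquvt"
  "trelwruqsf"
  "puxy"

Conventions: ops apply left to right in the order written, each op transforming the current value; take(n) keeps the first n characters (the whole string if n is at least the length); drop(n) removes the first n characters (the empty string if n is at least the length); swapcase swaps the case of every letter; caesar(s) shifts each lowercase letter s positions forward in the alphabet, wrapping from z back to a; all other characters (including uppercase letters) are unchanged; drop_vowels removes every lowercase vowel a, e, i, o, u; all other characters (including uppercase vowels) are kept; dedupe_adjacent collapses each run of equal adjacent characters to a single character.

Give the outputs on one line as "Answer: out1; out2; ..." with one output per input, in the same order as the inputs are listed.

"jyqbcadq"; "ihufyoevs"; "babwe"; "prqmbbwdum"; "bomqnshan"; "utq"

Execution, op by op:
  "puhegfucn" -> "uhegfucn" -> "ncufgehu" -> "jyqbcadq"
  "swziscjylm" -> "wziscjylm" -> "mlyjcsizw" -> "ihufyoevs"
  "giafef" -> "iafef" -> "fefai" -> "babwe"
  "jqyhaffquvt" -> "qyhaffquvt" -> "tvuqffahyq" -> "prqmbbwdum"
  "trelwruqsf" -> "relwruqsf" -> "fsqurwler" -> "bomqnshan"
  "puxy" -> "uxy" -> "yxu" -> "utq"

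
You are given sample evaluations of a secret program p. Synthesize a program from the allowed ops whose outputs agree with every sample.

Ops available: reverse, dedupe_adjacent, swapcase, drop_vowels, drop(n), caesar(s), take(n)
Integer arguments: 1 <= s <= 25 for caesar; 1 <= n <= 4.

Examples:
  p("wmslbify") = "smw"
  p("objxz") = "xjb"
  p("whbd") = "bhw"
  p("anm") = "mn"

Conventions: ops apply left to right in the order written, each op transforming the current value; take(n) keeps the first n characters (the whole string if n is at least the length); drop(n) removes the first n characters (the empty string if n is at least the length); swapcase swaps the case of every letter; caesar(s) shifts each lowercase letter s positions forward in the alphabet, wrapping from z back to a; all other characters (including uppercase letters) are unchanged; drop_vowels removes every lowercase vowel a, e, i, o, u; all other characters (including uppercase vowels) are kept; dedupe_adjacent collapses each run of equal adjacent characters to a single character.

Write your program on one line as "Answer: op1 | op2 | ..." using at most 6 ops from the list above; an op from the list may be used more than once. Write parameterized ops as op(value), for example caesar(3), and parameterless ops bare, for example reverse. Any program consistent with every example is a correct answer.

drop_vowels | swapcase | take(3) | reverse | swapcase

Check, running the answer program on each example:
  "wmslbify" -> "wmslbfy" -> "WMSLBFY" -> "WMS" -> "SMW" -> "smw"
  "objxz" -> "bjxz" -> "BJXZ" -> "BJX" -> "XJB" -> "xjb"
  "whbd" -> "whbd" -> "WHBD" -> "WHB" -> "BHW" -> "bhw"
  "anm" -> "nm" -> "NM" -> "NM" -> "MN" -> "mn"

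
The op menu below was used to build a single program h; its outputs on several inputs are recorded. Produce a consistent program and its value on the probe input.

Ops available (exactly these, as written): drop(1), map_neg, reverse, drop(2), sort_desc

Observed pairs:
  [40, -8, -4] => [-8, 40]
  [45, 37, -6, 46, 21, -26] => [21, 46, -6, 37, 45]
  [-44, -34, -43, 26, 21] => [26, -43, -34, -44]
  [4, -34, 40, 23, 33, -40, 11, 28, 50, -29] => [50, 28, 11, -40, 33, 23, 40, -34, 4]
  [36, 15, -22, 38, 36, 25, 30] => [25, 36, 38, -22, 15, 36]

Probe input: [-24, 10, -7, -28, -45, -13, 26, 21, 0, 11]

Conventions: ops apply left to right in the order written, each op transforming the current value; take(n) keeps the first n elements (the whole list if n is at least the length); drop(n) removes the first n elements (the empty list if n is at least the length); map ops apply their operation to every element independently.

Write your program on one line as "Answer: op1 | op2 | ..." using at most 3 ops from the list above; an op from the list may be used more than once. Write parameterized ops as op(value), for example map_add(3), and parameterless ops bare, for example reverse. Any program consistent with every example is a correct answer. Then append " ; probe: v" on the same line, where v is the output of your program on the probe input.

reverse | drop(1) ; probe: [0, 21, 26, -13, -45, -28, -7, 10, -24]

Check, running the answer program on each example:
  [40, -8, -4] -> [-4, -8, 40] -> [-8, 40]
  [45, 37, -6, 46, 21, -26] -> [-26, 21, 46, -6, 37, 45] -> [21, 46, -6, 37, 45]
  [-44, -34, -43, 26, 21] -> [21, 26, -43, -34, -44] -> [26, -43, -34, -44]
  [4, -34, 40, 23, 33, -40, 11, 28, 50, -29] -> [-29, 50, 28, 11, -40, 33, 23, 40, -34, 4] -> [50, 28, 11, -40, 33, 23, 40, -34, 4]
  [36, 15, -22, 38, 36, 25, 30] -> [30, 25, 36, 38, -22, 15, 36] -> [25, 36, 38, -22, 15, 36]
  probe: [-24, 10, -7, -28, -45, -13, 26, 21, 0, 11] -> [11, 0, 21, 26, -13, -45, -28, -7, 10, -24] -> [0, 21, 26, -13, -45, -28, -7, 10, -24]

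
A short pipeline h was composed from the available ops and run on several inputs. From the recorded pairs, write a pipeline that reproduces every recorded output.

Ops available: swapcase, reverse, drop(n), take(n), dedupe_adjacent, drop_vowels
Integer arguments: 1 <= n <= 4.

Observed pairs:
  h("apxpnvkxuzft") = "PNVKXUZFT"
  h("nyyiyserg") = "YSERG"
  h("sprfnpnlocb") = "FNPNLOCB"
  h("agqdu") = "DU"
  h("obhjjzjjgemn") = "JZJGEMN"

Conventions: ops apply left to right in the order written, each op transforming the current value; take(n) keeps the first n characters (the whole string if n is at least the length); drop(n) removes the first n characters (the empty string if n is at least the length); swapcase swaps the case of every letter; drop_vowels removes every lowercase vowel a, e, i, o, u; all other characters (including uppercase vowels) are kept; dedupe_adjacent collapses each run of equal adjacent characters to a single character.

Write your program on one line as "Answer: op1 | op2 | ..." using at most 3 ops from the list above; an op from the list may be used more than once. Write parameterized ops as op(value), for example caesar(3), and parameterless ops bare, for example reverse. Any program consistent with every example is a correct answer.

swapcase | dedupe_adjacent | drop(3)

Check, running the answer program on each example:
  "apxpnvkxuzft" -> "APXPNVKXUZFT" -> "APXPNVKXUZFT" -> "PNVKXUZFT"
  "nyyiyserg" -> "NYYIYSERG" -> "NYIYSERG" -> "YSERG"
  "sprfnpnlocb" -> "SPRFNPNLOCB" -> "SPRFNPNLOCB" -> "FNPNLOCB"
  "agqdu" -> "AGQDU" -> "AGQDU" -> "DU"
  "obhjjzjjgemn" -> "OBHJJZJJGEMN" -> "OBHJZJGEMN" -> "JZJGEMN"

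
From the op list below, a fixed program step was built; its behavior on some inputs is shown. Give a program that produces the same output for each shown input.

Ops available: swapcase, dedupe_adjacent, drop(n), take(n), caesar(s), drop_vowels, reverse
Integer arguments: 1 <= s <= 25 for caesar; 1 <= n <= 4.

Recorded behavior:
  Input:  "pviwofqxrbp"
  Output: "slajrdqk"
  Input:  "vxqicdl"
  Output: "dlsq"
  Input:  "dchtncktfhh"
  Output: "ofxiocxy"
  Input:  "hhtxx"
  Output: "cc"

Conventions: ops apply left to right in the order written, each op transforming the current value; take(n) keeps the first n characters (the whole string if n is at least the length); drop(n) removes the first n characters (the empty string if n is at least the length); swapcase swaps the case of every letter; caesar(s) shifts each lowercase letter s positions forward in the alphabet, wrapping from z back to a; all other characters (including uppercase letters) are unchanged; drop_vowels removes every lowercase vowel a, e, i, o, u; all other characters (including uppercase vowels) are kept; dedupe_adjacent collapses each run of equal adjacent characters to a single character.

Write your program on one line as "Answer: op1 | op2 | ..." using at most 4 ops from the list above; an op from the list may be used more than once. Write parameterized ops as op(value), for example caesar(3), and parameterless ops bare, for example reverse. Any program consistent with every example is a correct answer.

reverse | caesar(21) | drop(3)

Check, running the answer program on each example:
  "pviwofqxrbp" -> "pbrxqfowivp" -> "kwmslajrdqk" -> "slajrdqk"
  "vxqicdl" -> "ldciqxv" -> "gyxdlsq" -> "dlsq"
  "dchtncktfhh" -> "hhftkcnthcd" -> "ccaofxiocxy" -> "ofxiocxy"
  "hhtxx" -> "xxthh" -> "ssocc" -> "cc"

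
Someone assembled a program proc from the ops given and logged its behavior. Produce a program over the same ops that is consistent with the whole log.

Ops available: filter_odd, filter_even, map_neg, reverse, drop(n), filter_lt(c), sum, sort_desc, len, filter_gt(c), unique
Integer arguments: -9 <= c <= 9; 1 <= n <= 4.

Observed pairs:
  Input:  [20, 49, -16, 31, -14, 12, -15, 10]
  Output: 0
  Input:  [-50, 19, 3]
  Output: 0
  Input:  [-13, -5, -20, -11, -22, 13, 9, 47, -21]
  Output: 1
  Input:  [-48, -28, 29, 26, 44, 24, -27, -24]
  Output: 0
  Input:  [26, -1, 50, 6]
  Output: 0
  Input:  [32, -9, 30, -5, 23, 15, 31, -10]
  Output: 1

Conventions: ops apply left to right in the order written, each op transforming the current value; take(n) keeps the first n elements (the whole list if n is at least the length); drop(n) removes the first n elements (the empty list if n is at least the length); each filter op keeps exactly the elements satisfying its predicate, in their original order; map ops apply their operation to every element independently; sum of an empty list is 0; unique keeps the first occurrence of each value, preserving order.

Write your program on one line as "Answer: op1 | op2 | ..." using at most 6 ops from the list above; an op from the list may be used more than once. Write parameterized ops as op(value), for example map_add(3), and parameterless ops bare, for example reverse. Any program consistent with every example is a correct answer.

filter_odd | filter_gt(-8) | filter_gt(4) | drop(2) | len

Check, running the answer program on each example:
  [20, 49, -16, 31, -14, 12, -15, 10] -> [49, 31, -15] -> [49, 31] -> [49, 31] -> [] -> 0
  [-50, 19, 3] -> [19, 3] -> [19, 3] -> [19] -> [] -> 0
  [-13, -5, -20, -11, -22, 13, 9, 47, -21] -> [-13, -5, -11, 13, 9, 47, -21] -> [-5, 13, 9, 47] -> [13, 9, 47] -> [47] -> 1
  [-48, -28, 29, 26, 44, 24, -27, -24] -> [29, -27] -> [29] -> [29] -> [] -> 0
  [26, -1, 50, 6] -> [-1] -> [-1] -> [] -> [] -> 0
  [32, -9, 30, -5, 23, 15, 31, -10] -> [-9, -5, 23, 15, 31] -> [-5, 23, 15, 31] -> [23, 15, 31] -> [31] -> 1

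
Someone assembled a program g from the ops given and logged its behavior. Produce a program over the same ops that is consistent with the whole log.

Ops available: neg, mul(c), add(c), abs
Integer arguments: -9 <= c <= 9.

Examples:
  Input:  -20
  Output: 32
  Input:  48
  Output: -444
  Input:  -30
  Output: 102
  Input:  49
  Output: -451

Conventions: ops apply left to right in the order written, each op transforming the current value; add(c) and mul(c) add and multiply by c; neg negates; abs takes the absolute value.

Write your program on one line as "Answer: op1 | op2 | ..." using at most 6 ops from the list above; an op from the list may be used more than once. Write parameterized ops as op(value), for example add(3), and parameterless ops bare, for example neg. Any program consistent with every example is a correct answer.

add(8) | add(7) | mul(7) | add(3) | neg

Check, running the answer program on each example:
  -20 -> -12 -> -5 -> -35 -> -32 -> 32
  48 -> 56 -> 63 -> 441 -> 444 -> -444
  -30 -> -22 -> -15 -> -105 -> -102 -> 102
  49 -> 57 -> 64 -> 448 -> 451 -> -451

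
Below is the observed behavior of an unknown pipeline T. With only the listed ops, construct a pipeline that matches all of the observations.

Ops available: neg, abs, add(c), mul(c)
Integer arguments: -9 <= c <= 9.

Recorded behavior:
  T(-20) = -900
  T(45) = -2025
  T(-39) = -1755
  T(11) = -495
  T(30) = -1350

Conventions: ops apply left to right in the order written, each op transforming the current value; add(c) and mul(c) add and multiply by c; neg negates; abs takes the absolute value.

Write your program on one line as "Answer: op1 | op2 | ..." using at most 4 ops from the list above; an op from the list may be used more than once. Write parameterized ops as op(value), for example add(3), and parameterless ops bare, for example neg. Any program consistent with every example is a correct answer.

abs | mul(-9) | mul(5)

Check, running the answer program on each example:
  -20 -> 20 -> -180 -> -900
  45 -> 45 -> -405 -> -2025
  -39 -> 39 -> -351 -> -1755
  11 -> 11 -> -99 -> -495
  30 -> 30 -> -270 -> -1350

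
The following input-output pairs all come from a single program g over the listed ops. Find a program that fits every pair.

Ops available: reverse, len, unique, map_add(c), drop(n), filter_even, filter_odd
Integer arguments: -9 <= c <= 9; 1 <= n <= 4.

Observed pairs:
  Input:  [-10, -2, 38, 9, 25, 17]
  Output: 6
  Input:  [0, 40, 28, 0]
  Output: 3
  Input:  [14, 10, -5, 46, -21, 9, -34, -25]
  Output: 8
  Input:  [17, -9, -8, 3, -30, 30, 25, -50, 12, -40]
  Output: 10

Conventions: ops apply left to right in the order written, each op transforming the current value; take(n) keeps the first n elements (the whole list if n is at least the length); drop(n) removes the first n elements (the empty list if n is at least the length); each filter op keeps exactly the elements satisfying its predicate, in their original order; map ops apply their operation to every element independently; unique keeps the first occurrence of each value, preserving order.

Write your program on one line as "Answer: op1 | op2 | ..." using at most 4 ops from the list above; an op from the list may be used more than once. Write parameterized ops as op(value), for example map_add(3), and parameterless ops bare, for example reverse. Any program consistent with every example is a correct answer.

reverse | unique | len

Check, running the answer program on each example:
  [-10, -2, 38, 9, 25, 17] -> [17, 25, 9, 38, -2, -10] -> [17, 25, 9, 38, -2, -10] -> 6
  [0, 40, 28, 0] -> [0, 28, 40, 0] -> [0, 28, 40] -> 3
  [14, 10, -5, 46, -21, 9, -34, -25] -> [-25, -34, 9, -21, 46, -5, 10, 14] -> [-25, -34, 9, -21, 46, -5, 10, 14] -> 8
  [17, -9, -8, 3, -30, 30, 25, -50, 12, -40] -> [-40, 12, -50, 25, 30, -30, 3, -8, -9, 17] -> [-40, 12, -50, 25, 30, -30, 3, -8, -9, 17] -> 10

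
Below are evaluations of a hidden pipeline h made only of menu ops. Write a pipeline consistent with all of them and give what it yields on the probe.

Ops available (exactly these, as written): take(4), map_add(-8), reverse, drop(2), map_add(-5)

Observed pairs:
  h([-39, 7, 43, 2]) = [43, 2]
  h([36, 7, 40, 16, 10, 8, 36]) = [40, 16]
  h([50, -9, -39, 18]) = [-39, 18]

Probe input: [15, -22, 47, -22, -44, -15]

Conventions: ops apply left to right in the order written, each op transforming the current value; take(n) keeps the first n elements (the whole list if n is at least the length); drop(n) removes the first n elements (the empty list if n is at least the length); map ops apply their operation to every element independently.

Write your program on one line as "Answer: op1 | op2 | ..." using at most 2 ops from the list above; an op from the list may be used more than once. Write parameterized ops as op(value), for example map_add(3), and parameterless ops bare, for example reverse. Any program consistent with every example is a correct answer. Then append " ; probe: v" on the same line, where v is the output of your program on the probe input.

take(4) | drop(2) ; probe: [47, -22]

Check, running the answer program on each example:
  [-39, 7, 43, 2] -> [-39, 7, 43, 2] -> [43, 2]
  [36, 7, 40, 16, 10, 8, 36] -> [36, 7, 40, 16] -> [40, 16]
  [50, -9, -39, 18] -> [50, -9, -39, 18] -> [-39, 18]
  probe: [15, -22, 47, -22, -44, -15] -> [15, -22, 47, -22] -> [47, -22]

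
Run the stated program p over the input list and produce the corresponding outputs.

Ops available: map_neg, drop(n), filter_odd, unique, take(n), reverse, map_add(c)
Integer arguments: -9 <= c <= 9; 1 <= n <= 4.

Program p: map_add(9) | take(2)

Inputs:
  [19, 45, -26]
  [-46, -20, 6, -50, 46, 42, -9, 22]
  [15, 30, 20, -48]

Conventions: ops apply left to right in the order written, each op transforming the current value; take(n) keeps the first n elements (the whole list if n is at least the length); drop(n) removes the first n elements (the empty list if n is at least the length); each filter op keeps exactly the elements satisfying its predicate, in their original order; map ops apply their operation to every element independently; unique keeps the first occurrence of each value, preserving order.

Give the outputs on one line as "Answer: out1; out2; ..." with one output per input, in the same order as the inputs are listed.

Execution, op by op:
  [19, 45, -26] -> [28, 54, -17] -> [28, 54]
  [-46, -20, 6, -50, 46, 42, -9, 22] -> [-37, -11, 15, -41, 55, 51, 0, 31] -> [-37, -11]
  [15, 30, 20, -48] -> [24, 39, 29, -39] -> [24, 39]

[28, 54]; [-37, -11]; [24, 39]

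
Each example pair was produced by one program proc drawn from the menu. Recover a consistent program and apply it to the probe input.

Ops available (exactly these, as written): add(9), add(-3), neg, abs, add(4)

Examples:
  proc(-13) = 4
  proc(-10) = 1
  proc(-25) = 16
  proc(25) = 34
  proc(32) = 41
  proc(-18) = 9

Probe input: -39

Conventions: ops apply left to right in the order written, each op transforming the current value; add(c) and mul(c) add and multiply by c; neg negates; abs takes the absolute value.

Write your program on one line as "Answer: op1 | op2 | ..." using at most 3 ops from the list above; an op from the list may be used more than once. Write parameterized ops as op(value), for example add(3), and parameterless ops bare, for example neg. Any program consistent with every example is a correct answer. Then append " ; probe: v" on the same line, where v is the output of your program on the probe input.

add(9) | neg | abs ; probe: 30

Check, running the answer program on each example:
  -13 -> -4 -> 4 -> 4
  -10 -> -1 -> 1 -> 1
  -25 -> -16 -> 16 -> 16
  25 -> 34 -> -34 -> 34
  32 -> 41 -> -41 -> 41
  -18 -> -9 -> 9 -> 9
  probe: -39 -> -30 -> 30 -> 30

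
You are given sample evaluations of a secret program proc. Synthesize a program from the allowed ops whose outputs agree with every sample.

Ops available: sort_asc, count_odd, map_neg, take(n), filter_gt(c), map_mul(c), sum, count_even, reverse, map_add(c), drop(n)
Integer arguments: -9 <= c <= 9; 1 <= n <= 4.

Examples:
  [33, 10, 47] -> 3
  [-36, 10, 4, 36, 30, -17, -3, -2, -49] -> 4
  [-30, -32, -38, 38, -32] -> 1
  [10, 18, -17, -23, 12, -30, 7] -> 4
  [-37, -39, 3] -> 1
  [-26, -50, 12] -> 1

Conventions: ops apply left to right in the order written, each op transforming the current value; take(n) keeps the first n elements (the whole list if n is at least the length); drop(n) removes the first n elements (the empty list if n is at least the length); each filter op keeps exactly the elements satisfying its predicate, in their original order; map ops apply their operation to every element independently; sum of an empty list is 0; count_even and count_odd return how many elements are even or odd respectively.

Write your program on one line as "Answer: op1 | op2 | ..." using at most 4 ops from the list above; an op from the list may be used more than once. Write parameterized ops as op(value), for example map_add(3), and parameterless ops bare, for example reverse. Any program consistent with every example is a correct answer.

map_mul(8) | sort_asc | filter_gt(2) | count_even

Check, running the answer program on each example:
  [33, 10, 47] -> [264, 80, 376] -> [80, 264, 376] -> [80, 264, 376] -> 3
  [-36, 10, 4, 36, 30, -17, -3, -2, -49] -> [-288, 80, 32, 288, 240, -136, -24, -16, -392] -> [-392, -288, -136, -24, -16, 32, 80, 240, 288] -> [32, 80, 240, 288] -> 4
  [-30, -32, -38, 38, -32] -> [-240, -256, -304, 304, -256] -> [-304, -256, -256, -240, 304] -> [304] -> 1
  [10, 18, -17, -23, 12, -30, 7] -> [80, 144, -136, -184, 96, -240, 56] -> [-240, -184, -136, 56, 80, 96, 144] -> [56, 80, 96, 144] -> 4
  [-37, -39, 3] -> [-296, -312, 24] -> [-312, -296, 24] -> [24] -> 1
  [-26, -50, 12] -> [-208, -400, 96] -> [-400, -208, 96] -> [96] -> 1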